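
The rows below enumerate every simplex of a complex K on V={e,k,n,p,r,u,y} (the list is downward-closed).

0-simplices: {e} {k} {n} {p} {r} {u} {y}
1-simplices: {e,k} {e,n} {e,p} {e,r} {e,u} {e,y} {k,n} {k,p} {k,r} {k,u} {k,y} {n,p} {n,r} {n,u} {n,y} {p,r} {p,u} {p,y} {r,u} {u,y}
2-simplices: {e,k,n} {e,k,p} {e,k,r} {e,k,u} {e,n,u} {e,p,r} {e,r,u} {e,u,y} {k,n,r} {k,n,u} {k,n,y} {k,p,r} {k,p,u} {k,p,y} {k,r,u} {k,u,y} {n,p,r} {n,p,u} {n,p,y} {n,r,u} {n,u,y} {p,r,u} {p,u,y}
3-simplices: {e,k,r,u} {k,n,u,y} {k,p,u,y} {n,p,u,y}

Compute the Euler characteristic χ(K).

n_0=7 n_1=20 n_2=23 n_3=4
χ=+7−20+23−4=6

χ(K)=6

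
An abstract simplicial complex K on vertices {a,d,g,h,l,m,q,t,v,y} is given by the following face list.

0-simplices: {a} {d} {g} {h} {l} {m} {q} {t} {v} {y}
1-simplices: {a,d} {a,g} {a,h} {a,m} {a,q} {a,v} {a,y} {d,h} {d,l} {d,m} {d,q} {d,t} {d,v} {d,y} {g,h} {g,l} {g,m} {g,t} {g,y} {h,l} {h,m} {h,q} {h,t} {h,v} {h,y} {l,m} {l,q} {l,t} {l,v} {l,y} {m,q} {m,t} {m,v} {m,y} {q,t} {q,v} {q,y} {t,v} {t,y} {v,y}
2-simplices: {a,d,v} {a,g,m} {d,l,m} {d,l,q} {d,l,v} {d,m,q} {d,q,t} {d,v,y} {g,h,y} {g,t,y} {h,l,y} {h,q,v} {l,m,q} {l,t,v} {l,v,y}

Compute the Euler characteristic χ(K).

n_0=10 n_1=40 n_2=15
χ=+10−40+15=-15

χ(K)=-15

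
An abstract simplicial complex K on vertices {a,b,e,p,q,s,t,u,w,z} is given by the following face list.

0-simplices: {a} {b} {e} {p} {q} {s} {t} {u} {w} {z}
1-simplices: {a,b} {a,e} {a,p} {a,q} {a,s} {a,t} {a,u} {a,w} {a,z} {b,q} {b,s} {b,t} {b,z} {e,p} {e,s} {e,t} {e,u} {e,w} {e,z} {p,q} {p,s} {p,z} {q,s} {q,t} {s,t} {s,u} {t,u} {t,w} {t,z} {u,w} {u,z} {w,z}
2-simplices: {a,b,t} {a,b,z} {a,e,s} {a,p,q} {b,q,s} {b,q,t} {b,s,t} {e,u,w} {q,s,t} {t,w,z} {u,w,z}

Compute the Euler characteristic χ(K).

n_0=10 n_1=32 n_2=11
χ=+10−32+11=-11

χ(K)=-11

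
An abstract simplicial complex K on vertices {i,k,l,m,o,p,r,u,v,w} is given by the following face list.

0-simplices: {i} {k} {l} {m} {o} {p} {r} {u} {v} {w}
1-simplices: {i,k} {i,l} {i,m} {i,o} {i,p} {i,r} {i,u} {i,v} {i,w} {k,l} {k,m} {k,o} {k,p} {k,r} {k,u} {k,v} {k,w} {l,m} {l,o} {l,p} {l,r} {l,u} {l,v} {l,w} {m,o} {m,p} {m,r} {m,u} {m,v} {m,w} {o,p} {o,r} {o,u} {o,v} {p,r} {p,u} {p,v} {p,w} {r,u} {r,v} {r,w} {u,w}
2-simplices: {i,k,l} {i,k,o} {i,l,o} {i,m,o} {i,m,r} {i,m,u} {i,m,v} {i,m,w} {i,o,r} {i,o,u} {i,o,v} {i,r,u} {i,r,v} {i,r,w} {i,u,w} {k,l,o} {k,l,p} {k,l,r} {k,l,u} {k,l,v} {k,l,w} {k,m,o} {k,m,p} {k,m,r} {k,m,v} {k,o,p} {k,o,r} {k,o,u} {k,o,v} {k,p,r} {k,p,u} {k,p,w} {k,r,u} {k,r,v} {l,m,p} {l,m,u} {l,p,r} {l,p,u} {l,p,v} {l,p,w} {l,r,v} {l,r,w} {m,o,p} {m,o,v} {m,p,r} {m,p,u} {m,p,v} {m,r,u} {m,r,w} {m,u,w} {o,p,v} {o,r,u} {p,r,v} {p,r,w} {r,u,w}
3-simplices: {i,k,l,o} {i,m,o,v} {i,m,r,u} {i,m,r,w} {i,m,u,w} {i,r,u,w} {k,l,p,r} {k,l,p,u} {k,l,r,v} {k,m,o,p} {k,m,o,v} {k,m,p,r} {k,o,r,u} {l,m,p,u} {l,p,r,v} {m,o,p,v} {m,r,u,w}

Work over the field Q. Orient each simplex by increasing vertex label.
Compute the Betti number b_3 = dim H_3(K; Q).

n_0=10 n_1=42 n_2=55 n_3=17  [Q]
∂1: piv[ik,il,im,io,ip,ir,iu,iv,iw] rk=9  ker:kl,km,ko,kp,kr,ku,kv,kw,lm,lo,lp,lr,lu,lv,lw,mo,mp,mr,mu,mv,mw,op,or,ou,ov,pr,pu,pv,pw,ru,rv,rw,uw
∂2: piv[ikl,iko,ilo,imo,imr,imu,imv,imw,ior,iou,iov,iru,irv,irw,iuw,klp,klr,klu,klv,klw,kmo,kmp,kmr,kmv,kop,kou,kpr,kpu,kpw,lmp,lpv,lrw] rk=32  ker:klo,kor,kov,kru,krv,lmu,lpr,lpu,lpw,lrv,mop,mov,mpr,mpu,mpv,mru,mrw,muw,opv,oru,prv,prw,ruw
∂3: piv[iklo,imov,imru,imrw,imuw,iruw,klpr,klpu,klrv,kmop,kmov,kmpr,koru,lmpu,lprv,mopv] rk=16  ker:mruw
b_3=(17−16)−0=1

b_3=1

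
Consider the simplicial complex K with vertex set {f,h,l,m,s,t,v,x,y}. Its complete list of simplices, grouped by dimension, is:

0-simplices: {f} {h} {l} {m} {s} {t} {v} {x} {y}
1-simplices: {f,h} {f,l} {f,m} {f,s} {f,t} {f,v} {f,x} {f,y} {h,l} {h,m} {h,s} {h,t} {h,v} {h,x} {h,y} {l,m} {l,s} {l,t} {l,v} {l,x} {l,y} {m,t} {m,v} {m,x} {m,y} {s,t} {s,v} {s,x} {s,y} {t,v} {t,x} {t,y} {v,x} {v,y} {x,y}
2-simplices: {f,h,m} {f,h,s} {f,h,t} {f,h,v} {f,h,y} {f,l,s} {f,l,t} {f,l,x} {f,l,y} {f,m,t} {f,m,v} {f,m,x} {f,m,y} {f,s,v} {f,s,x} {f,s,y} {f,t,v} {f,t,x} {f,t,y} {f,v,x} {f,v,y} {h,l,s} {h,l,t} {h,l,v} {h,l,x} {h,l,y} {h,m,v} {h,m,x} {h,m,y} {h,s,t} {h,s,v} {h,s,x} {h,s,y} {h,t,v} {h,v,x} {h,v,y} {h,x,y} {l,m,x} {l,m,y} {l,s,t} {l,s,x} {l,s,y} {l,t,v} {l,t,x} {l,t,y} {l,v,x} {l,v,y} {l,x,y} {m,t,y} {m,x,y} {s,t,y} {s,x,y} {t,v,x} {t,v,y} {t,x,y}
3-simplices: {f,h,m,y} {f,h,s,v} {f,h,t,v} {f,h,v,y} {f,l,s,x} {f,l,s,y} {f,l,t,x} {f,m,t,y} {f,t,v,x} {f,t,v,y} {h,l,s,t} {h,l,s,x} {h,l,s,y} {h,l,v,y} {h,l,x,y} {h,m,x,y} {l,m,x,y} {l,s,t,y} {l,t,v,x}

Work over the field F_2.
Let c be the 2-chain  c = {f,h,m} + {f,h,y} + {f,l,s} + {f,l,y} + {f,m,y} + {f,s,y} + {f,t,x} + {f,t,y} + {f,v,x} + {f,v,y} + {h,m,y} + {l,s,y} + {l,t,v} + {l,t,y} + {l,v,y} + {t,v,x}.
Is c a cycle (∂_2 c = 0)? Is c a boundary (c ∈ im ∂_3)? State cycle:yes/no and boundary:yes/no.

n_0=9 n_1=35 n_2=55 n_3=19  [Z2]
∂1: piv[fh,fl,fm,fs,ft,fv,fx,fy] rk=8  ker:hl,hm,hs,ht,hv,hx,hy,lm,ls,lt,lv,lx,ly,mt,mv,mx,my,st,sv,sx,sy,tv,tx,ty,vx,vy,xy
∂2: piv[fhm,fhs,fht,fhv,fhy,fls,flt,flx,fly,fmt,fmv,fmx,fmy,fsv,fsx,fsy,ftv,ftx,fty,fvx,fvy,hls,hlv,hlx,hst,hxy,lmx] rk=27  ker:hlt,hly,hmv,hmx,hmy,hsv,hsx,hsy,htv,hvx,hvy,lmy,lst,lsx,lsy,ltv,ltx,lty,lvx,lvy,lxy,mty,mxy,sty,sxy,tvx,tvy,txy
∂3: piv[fhmy,fhsv,fhtv,fhvy,flsx,flsy,fltx,fmty,ftvx,ftvy,hlst,hlsx,hlsy,hlvy,hlxy,hmxy,lmxy,lsty,ltvx] rk=19
∂2c = 0
c vs im∂3: residual ≠ 0 ⇒ not boundary

cycle:yes boundary:no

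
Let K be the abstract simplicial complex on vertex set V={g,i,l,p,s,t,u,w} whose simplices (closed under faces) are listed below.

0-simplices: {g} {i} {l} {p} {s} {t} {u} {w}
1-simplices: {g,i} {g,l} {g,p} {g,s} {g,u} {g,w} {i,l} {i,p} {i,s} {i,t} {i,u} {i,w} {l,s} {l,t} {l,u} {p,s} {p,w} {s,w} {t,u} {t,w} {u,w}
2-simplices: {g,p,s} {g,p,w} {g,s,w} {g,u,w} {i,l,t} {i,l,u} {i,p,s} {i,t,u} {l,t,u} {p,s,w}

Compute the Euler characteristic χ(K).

n_0=8 n_1=21 n_2=10
χ=+8−21+10=-3

χ(K)=-3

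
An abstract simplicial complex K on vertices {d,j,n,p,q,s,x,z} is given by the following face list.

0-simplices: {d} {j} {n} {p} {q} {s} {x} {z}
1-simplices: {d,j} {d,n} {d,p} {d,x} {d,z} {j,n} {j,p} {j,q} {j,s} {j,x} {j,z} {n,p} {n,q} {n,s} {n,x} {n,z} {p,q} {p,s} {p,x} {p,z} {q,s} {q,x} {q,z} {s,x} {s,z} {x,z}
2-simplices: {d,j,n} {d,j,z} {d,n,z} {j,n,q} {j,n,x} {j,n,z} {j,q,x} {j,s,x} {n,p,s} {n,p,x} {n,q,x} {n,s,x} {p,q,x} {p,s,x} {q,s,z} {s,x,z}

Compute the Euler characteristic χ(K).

n_0=8 n_1=26 n_2=16
χ=+8−26+16=-2

χ(K)=-2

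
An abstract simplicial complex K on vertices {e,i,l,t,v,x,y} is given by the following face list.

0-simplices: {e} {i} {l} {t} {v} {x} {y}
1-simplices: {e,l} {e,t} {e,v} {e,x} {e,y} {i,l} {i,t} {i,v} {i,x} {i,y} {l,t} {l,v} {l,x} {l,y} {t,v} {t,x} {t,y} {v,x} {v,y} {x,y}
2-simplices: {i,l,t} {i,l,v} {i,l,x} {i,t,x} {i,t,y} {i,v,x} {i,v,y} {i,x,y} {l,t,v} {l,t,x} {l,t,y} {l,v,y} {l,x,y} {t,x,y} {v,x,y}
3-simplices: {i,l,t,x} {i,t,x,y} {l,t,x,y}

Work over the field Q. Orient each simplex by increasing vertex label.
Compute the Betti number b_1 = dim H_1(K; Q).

b_1=4

n_0=7 n_1=20 n_2=15 n_3=3  [Q]
∂1: piv[el,et,ev,ex,ey,il] rk=6  ker:it,iv,ix,iy,lt,lv,lx,ly,tv,tx,ty,vx,vy,xy
∂2: piv[ilt,ilv,ilx,itx,ity,ivx,ivy,ixy,ltv,lty] rk=10  ker:ltx,lvy,lxy,txy,vxy
∂3: piv[iltx,itxy,ltxy] rk=3
b_1=(20−6)−10=4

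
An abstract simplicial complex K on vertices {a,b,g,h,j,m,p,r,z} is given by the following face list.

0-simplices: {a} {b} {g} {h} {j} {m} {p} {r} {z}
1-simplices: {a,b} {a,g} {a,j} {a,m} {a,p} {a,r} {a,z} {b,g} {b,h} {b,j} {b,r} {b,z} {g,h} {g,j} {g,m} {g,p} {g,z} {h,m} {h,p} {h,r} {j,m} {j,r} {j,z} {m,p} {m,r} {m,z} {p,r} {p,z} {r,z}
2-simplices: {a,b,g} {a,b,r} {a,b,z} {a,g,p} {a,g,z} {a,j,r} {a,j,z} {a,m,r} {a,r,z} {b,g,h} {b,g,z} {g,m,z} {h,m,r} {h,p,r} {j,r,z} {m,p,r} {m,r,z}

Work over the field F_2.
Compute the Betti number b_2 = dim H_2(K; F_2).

b_2=2

n_0=9 n_1=29 n_2=17  [Z2]
∂1: piv[ab,ag,aj,am,ap,ar,az,bh] rk=8  ker:bg,bj,br,bz,gh,gj,gm,gp,gz,hm,hp,hr,jm,jr,jz,mp,mr,mz,pr,pz,rz
∂2: piv[abg,abr,abz,agp,agz,ajr,ajz,amr,arz,bgh,gmz,hmr,hpr,mpr,mrz] rk=15  ker:bgz,jrz
b_2=(17−15)−0=2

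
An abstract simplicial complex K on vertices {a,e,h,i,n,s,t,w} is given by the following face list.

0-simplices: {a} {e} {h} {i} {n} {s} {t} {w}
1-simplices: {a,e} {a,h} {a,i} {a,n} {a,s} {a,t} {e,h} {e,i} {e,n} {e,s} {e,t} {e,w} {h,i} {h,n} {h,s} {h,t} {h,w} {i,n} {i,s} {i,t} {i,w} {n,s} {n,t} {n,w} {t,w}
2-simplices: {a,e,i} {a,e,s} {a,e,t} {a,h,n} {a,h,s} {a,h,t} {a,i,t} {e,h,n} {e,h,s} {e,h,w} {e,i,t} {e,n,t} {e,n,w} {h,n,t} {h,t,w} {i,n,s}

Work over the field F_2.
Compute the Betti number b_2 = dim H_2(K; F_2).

n_0=8 n_1=25 n_2=16  [Z2]
∂1: piv[ae,ah,ai,an,as,at,ew] rk=7  ker:eh,ei,en,es,et,hi,hn,hs,ht,hw,in,is,it,iw,ns,nt,nw,tw
∂2: piv[aei,aes,aet,ahn,ahs,aht,ait,ehn,ehs,ehw,ent,enw,htw,ins] rk=14  ker:eit,hnt
b_2=(16−14)−0=2

b_2=2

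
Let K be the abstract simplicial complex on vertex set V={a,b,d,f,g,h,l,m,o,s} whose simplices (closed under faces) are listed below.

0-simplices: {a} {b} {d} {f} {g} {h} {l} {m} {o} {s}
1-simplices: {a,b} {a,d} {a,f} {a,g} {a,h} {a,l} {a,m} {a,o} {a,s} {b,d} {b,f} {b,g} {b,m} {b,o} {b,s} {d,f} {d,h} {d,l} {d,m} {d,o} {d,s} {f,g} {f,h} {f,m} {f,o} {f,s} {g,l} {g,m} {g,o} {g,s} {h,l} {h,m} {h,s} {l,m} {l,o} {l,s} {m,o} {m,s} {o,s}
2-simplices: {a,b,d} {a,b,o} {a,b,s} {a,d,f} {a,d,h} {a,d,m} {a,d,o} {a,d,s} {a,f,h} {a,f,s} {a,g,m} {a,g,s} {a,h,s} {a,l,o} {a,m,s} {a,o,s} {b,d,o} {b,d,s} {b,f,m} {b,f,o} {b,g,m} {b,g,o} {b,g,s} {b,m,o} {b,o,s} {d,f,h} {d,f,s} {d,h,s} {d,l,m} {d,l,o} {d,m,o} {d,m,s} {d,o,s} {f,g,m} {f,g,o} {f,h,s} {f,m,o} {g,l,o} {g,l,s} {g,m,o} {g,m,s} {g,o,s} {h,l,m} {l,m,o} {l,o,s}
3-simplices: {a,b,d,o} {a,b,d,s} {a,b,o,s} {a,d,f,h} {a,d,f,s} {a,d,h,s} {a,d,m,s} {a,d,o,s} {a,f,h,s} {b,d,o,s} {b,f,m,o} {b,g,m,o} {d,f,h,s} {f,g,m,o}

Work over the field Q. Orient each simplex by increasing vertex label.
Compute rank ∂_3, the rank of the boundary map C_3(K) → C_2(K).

rank∂_3=12

n_0=10 n_1=39 n_2=45 n_3=14  [Q]
∂1: piv[ab,ad,af,ag,ah,al,am,ao,as] rk=9  ker:bd,bf,bg,bm,bo,bs,df,dh,dl,dm,do,ds,fg,fh,fm,fo,fs,gl,gm,go,gs,hl,hm,hs,lm,lo,ls,mo,ms,os
∂2: piv[abd,abo,abs,adf,adh,adm,ado,ads,afh,afs,agm,ags,ahs,alo,ams,aos,bfm,bfo,bgm,bgo,bgs,bmo,dlm,dlo,fgm,glo,gls,hlm] rk=28  ker:bdo,bds,bos,dfh,dfs,dhs,dmo,dms,dos,fgo,fhs,fmo,gmo,gms,gos,lmo,los
∂3: piv[abdo,abds,abos,adfh,adfs,adhs,adms,ados,afhs,bfmo,bgmo,fgmo] rk=12  ker:bdos,dfhs
rk∂_3=12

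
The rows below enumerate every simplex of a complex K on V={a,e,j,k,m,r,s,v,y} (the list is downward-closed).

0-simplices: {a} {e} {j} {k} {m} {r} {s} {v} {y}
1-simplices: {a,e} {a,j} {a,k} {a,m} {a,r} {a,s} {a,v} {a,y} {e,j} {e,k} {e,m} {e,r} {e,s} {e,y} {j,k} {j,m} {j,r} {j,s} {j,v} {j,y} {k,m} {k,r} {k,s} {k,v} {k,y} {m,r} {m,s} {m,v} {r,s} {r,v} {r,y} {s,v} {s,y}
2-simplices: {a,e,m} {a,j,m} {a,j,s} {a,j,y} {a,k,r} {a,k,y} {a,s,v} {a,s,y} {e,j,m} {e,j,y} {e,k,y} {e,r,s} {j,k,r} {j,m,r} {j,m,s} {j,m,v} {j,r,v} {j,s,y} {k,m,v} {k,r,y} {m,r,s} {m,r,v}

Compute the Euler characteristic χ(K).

χ(K)=-2

n_0=9 n_1=33 n_2=22
χ=+9−33+22=-2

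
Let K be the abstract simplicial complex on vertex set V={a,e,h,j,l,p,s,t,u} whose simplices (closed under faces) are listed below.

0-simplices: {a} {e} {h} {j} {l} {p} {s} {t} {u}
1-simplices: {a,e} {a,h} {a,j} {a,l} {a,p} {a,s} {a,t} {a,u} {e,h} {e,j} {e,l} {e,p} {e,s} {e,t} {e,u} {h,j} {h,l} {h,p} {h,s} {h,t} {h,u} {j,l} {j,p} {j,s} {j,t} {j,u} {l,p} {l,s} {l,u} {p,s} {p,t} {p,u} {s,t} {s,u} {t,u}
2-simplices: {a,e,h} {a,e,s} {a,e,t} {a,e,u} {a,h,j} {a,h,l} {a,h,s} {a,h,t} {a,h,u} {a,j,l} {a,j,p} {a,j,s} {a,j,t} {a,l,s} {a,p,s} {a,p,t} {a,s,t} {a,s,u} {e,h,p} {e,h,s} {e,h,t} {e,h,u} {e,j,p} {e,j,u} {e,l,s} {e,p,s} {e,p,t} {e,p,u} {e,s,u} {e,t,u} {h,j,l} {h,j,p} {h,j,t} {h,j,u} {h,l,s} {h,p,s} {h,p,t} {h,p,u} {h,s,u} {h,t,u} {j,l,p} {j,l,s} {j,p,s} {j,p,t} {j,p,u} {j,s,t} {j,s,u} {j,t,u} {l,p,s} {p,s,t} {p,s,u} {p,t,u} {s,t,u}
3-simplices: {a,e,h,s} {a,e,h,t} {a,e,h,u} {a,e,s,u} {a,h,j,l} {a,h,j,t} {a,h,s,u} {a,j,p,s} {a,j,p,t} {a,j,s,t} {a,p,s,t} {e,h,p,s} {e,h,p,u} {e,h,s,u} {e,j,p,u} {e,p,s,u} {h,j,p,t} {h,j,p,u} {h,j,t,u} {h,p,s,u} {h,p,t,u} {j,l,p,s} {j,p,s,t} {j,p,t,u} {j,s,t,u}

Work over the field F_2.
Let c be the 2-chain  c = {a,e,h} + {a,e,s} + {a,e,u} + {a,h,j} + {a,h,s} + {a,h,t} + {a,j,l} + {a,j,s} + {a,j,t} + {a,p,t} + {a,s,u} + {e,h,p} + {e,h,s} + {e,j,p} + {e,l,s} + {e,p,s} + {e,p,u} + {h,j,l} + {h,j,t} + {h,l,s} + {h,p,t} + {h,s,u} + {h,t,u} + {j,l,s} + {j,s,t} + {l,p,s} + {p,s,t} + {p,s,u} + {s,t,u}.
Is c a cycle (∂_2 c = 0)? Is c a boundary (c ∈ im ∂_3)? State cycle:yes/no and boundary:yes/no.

cycle:no boundary:no

n_0=9 n_1=35 n_2=53 n_3=25  [Z2]
∂1: piv[ae,ah,aj,al,ap,as,at,au] rk=8  ker:eh,ej,el,ep,es,et,eu,hj,hl,hp,hs,ht,hu,jl,jp,js,jt,ju,lp,ls,lu,ps,pt,pu,st,su,tu
∂2: piv[aeh,aes,aet,aeu,ahj,ahl,ahs,aht,ahu,ajl,ajp,ajs,ajt,als,aps,apt,ast,asu,ehp,ejp,eju,els,eps,epu,etu,jlp] rk=26  ker:ehs,eht,ehu,ept,esu,hjl,hjp,hjt,hju,hls,hps,hpt,hpu,hsu,htu,jls,jps,jpt,jpu,jst,jsu,jtu,lps,pst,psu,ptu,stu
∂3: piv[aehs,aeht,aehu,aesu,ahjl,ahjt,ahsu,ajps,ajpt,ajst,apst,ehps,ehpu,ejpu,epsu,hjpt,hjpu,hjtu,hptu,jlps,jstu] rk=21  ker:ehsu,hpsu,jpst,jptu
∂2c = {a,e} + {a,l} + {a,p} + {a,t} + {e,h} + {e,j} + {e,l} + {h,j} + {j,l} + {j,p} + {j,s} + {j,t} + {l,p} + {p,t} + {s,t}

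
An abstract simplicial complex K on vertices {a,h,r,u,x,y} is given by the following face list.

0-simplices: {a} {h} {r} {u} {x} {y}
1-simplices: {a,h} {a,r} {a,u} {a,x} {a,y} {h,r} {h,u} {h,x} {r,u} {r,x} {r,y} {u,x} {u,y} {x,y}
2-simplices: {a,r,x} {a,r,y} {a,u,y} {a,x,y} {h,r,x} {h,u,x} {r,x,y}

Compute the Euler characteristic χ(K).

χ(K)=-1

n_0=6 n_1=14 n_2=7
χ=+6−14+7=-1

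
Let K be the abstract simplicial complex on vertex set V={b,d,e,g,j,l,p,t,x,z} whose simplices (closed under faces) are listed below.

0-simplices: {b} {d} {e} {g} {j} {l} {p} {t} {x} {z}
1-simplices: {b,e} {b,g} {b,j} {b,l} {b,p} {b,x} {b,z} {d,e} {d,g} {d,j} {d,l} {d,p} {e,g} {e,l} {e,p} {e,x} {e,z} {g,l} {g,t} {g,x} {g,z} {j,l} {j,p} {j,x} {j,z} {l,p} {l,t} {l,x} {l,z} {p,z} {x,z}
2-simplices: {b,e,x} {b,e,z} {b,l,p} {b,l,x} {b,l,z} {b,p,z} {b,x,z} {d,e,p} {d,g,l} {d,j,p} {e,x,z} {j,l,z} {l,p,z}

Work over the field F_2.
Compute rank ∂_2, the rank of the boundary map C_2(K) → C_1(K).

n_0=10 n_1=31 n_2=13  [Z2]
∂1: piv[be,bg,bj,bl,bp,bx,bz,de,gt] rk=9  ker:dg,dj,dl,dp,eg,el,ep,ex,ez,gl,gx,gz,jl,jp,jx,jz,lp,lt,lx,lz,pz,xz
∂2: piv[bex,bez,blp,blx,blz,bpz,bxz,dep,dgl,djp,jlz] rk=11  ker:exz,lpz
rk∂_2=11

rank∂_2=11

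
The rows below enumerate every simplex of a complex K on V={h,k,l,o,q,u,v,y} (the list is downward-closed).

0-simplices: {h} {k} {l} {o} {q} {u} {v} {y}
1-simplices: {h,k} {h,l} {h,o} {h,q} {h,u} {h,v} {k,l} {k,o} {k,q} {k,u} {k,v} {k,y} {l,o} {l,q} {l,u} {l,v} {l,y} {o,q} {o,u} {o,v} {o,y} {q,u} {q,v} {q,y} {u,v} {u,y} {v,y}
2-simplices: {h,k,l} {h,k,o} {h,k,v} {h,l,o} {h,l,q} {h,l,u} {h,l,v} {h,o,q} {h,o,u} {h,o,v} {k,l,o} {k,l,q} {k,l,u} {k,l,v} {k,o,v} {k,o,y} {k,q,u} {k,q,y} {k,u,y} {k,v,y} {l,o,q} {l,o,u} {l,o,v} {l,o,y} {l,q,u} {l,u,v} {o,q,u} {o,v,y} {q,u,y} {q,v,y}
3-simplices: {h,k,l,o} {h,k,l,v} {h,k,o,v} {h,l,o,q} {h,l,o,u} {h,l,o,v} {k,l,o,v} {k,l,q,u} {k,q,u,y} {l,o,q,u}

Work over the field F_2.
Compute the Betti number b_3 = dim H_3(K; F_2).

b_3=1

n_0=8 n_1=27 n_2=30 n_3=10  [Z2]
∂1: piv[hk,hl,ho,hq,hu,hv,ky] rk=7  ker:kl,ko,kq,ku,kv,lo,lq,lu,lv,ly,oq,ou,ov,oy,qu,qv,qy,uv,uy,vy
∂2: piv[hkl,hko,hkv,hlo,hlq,hlu,hlv,hoq,hou,hov,klq,klu,koy,kqu,kqy,kuy,kvy,loy,luv,qvy] rk=20  ker:klo,klv,kov,loq,lou,lov,lqu,oqu,ovy,quy
∂3: piv[hklo,hklv,hkov,hloq,hlou,hlov,klqu,kquy,loqu] rk=9  ker:klov
b_3=(10−9)−0=1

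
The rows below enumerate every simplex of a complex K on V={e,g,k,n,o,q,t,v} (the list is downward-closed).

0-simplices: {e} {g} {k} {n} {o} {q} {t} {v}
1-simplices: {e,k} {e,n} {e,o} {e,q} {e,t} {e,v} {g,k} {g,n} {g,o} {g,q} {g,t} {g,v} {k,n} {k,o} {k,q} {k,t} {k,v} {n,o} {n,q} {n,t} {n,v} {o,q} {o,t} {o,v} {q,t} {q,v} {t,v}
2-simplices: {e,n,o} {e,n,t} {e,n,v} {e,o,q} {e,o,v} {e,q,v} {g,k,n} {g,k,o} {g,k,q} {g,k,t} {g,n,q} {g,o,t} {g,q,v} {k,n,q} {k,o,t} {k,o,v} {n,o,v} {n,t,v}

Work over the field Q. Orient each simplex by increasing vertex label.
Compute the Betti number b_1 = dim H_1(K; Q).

b_1=5

n_0=8 n_1=27 n_2=18  [Q]
∂1: piv[ek,en,eo,eq,et,ev,gk] rk=7  ker:gn,go,gq,gt,gv,kn,ko,kq,kt,kv,no,nq,nt,nv,oq,ot,ov,qt,qv,tv
∂2: piv[eno,ent,env,eoq,eov,eqv,gkn,gko,gkq,gkt,gnq,got,gqv,kov,ntv] rk=15  ker:knq,kot,nov
b_1=(27−7)−15=5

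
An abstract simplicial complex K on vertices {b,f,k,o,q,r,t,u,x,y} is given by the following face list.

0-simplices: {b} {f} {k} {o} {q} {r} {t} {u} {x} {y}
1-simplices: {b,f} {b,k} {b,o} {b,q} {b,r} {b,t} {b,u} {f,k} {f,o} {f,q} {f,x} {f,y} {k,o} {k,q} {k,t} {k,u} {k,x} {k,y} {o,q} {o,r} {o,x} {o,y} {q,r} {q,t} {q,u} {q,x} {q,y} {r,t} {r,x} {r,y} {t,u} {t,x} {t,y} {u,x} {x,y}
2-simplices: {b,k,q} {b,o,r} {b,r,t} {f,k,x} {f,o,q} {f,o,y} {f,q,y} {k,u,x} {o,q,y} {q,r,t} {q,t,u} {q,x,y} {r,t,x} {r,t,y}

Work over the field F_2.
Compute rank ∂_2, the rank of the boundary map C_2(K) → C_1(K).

n_0=10 n_1=35 n_2=14  [Z2]
∂1: piv[bf,bk,bo,bq,br,bt,bu,fx,fy] rk=9  ker:fk,fo,fq,ko,kq,kt,ku,kx,ky,oq,or,ox,oy,qr,qt,qu,qx,qy,rt,rx,ry,tu,tx,ty,ux,xy
∂2: piv[bkq,bor,brt,fkx,foq,foy,fqy,kux,qrt,qtu,qxy,rtx,rty] rk=13  ker:oqy
rk∂_2=13

rank∂_2=13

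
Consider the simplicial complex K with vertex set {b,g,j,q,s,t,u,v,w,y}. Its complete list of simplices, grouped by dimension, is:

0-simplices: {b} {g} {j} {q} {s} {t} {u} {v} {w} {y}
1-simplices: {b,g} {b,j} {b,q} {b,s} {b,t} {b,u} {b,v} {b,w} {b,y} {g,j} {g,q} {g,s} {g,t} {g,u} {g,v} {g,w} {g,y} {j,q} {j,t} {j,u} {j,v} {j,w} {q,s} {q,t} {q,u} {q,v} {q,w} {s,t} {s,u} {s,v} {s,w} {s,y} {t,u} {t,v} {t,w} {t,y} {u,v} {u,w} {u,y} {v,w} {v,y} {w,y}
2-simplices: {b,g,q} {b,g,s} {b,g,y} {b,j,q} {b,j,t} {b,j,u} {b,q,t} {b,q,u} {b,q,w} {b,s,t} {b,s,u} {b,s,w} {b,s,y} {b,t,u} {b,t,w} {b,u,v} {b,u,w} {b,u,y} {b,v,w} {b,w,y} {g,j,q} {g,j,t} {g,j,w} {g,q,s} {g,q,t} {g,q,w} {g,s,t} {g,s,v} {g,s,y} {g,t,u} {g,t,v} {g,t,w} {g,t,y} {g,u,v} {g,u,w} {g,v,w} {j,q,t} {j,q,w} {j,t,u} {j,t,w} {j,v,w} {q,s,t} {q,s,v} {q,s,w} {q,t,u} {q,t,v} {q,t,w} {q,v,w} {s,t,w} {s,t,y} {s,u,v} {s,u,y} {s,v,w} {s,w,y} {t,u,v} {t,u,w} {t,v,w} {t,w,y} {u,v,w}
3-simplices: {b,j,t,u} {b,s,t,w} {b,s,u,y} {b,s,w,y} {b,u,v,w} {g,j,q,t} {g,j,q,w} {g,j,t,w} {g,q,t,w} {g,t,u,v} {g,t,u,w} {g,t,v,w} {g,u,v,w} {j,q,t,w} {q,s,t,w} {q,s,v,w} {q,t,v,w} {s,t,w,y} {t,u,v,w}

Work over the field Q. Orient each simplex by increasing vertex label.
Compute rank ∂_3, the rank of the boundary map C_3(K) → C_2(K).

n_0=10 n_1=42 n_2=59 n_3=19  [Q]
∂1: piv[bg,bj,bq,bs,bt,bu,bv,bw,by] rk=9  ker:gj,gq,gs,gt,gu,gv,gw,gy,jq,jt,ju,jv,jw,qs,qt,qu,qv,qw,st,su,sv,sw,sy,tu,tv,tw,ty,uv,uw,uy,vw,vy,wy
∂2: piv[bgq,bgs,bgy,bjq,bjt,bju,bqt,bqu,bqw,bst,bsu,bsw,bsy,btu,btw,buv,buw,buy,bvw,bwy,gjq,gjt,gjw,gqs,gqw,gsv,gtu,gtv,gty,guv,jvw,qsv] rk=32  ker:gqt,gst,gsy,gtw,guw,gvw,jqt,jqw,jtu,jtw,qst,qsw,qtu,qtv,qtw,qvw,stw,sty,suv,suy,svw,swy,tuv,tuw,tvw,twy,uvw
∂3: piv[bjtu,bstw,bsuy,bswy,buvw,gjqt,gjqw,gjtw,gqtw,gtuv,gtuw,gtvw,guvw,qstw,qsvw,qtvw,stwy] rk=17  ker:jqtw,tuvw
rk∂_3=17

rank∂_3=17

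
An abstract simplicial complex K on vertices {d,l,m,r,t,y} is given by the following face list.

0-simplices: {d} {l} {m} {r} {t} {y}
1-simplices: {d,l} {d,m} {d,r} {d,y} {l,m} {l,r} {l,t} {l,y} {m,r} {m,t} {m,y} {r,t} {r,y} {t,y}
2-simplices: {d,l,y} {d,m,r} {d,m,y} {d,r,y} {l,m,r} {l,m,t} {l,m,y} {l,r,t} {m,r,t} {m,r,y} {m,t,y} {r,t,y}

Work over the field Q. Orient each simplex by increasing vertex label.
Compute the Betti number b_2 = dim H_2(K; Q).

n_0=6 n_1=14 n_2=12  [Q]
∂1: piv[dl,dm,dr,dy,lt] rk=5  ker:lm,lr,ly,mr,mt,my,rt,ry,ty
∂2: piv[dly,dmr,dmy,dry,lmr,lmt,lmy,lrt,mty] rk=9  ker:mrt,mry,rty
b_2=(12−9)−0=3

b_2=3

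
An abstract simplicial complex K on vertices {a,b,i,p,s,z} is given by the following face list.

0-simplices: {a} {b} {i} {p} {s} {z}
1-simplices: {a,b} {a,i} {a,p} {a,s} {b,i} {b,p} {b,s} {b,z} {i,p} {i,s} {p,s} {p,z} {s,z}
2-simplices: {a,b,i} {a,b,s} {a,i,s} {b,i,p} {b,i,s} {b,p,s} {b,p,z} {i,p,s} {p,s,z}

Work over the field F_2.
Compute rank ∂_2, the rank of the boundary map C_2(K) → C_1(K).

n_0=6 n_1=13 n_2=9  [Z2]
∂1: piv[ab,ai,ap,as,bz] rk=5  ker:bi,bp,bs,ip,is,ps,pz,sz
∂2: piv[abi,abs,ais,bip,bps,bpz,psz] rk=7  ker:bis,ips
rk∂_2=7

rank∂_2=7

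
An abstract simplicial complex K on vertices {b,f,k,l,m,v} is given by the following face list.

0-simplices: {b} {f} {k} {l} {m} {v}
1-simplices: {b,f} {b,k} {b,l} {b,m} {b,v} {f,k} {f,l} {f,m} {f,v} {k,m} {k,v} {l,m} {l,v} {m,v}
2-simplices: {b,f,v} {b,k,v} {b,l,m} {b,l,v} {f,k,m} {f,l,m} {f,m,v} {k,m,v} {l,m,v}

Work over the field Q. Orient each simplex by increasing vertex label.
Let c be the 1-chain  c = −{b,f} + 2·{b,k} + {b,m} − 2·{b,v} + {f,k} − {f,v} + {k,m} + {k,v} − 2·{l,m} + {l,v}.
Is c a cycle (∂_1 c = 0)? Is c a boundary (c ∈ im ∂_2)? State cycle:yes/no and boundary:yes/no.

n_0=6 n_1=14 n_2=9  [Q]
∂1: piv[bf,bk,bl,bm,bv] rk=5  ker:fk,fl,fm,fv,km,kv,lm,lv,mv
∂2: piv[bfv,bkv,blm,blv,fkm,flm,fmv,kmv,lmv] rk=9
∂1c = −{f} + {k} + {l} − {v}

cycle:no boundary:no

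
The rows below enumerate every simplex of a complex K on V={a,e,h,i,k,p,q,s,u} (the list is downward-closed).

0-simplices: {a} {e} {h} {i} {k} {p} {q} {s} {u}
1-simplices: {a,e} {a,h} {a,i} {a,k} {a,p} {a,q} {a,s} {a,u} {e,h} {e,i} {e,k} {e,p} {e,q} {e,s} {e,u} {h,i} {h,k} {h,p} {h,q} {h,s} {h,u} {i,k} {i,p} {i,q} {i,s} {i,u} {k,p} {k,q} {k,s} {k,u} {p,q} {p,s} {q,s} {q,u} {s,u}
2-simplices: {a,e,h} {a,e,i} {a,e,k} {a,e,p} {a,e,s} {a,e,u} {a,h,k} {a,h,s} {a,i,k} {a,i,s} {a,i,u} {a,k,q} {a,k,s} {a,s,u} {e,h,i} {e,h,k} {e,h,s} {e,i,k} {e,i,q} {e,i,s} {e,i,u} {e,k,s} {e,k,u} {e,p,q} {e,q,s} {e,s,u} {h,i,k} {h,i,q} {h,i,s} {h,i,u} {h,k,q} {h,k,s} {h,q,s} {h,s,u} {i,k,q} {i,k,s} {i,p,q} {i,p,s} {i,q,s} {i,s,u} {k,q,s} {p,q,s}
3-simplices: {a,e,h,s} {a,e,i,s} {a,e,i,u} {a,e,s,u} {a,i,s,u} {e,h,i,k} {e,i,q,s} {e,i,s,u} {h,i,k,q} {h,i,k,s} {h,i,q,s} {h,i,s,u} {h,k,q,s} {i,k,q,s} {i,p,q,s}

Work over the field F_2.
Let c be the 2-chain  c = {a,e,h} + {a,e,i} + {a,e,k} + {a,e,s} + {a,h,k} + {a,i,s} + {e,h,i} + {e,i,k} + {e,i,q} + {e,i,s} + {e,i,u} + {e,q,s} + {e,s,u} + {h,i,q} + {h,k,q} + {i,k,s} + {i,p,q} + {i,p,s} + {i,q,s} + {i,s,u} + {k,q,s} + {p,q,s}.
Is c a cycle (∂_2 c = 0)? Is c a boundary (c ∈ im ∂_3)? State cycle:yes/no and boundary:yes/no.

cycle:yes boundary:no

n_0=9 n_1=35 n_2=42 n_3=15  [Z2]
∂1: piv[ae,ah,ai,ak,ap,aq,as,au] rk=8  ker:eh,ei,ek,ep,eq,es,eu,hi,hk,hp,hq,hs,hu,ik,ip,iq,is,iu,kp,kq,ks,ku,pq,ps,qs,qu,su
∂2: piv[aeh,aei,aek,aep,aes,aeu,ahk,ahs,aik,ais,aiu,akq,aks,asu,ehi,eiq,eku,epq,eqs,hiq,hiu,hkq,ipq,ips] rk=24  ker:ehk,ehs,eik,eis,eiu,eks,esu,hik,his,hks,hqs,hsu,ikq,iks,iqs,isu,kqs,pqs
∂3: piv[aehs,aeis,aeiu,aesu,aisu,ehik,eiqs,hikq,hiks,hiqs,hisu,hkqs,ipqs] rk=13  ker:eisu,ikqs
∂2c = 0
c vs im∂3: residual ≠ 0 ⇒ not boundary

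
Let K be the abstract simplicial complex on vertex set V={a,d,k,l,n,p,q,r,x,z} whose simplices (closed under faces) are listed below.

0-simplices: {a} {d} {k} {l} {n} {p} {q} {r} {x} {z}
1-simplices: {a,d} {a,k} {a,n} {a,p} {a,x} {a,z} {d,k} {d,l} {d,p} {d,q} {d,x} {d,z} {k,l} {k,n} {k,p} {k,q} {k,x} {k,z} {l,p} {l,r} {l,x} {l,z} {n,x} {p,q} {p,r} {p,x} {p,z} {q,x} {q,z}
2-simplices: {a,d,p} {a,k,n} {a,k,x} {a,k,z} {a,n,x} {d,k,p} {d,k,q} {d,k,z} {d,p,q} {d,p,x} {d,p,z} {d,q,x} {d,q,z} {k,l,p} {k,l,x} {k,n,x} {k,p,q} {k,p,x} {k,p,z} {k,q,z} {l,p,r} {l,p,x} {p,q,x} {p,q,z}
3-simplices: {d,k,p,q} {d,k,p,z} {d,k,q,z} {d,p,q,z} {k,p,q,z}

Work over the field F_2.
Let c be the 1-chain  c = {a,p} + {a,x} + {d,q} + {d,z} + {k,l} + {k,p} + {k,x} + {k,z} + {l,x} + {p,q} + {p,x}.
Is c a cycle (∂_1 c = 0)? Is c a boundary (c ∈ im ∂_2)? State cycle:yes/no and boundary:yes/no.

n_0=10 n_1=29 n_2=24 n_3=5  [Z2]
∂1: piv[ad,ak,an,ap,ax,az,dl,dq,lr] rk=9  ker:dk,dp,dx,dz,kl,kn,kp,kq,kx,kz,lp,lx,lz,nx,pq,pr,px,pz,qx,qz
∂2: piv[adp,akn,akx,akz,anx,dkp,dkq,dkz,dpq,dpx,dpz,dqx,dqz,klp,klx,kpx,lpr] rk=17  ker:knx,kpq,kpz,kqz,lpx,pqx,pqz
∂3: piv[dkpq,dkpz,dkqz,dpqz] rk=4  ker:kpqz
∂1c = 0
c vs im∂2: residual ≠ 0 ⇒ not boundary

cycle:yes boundary:no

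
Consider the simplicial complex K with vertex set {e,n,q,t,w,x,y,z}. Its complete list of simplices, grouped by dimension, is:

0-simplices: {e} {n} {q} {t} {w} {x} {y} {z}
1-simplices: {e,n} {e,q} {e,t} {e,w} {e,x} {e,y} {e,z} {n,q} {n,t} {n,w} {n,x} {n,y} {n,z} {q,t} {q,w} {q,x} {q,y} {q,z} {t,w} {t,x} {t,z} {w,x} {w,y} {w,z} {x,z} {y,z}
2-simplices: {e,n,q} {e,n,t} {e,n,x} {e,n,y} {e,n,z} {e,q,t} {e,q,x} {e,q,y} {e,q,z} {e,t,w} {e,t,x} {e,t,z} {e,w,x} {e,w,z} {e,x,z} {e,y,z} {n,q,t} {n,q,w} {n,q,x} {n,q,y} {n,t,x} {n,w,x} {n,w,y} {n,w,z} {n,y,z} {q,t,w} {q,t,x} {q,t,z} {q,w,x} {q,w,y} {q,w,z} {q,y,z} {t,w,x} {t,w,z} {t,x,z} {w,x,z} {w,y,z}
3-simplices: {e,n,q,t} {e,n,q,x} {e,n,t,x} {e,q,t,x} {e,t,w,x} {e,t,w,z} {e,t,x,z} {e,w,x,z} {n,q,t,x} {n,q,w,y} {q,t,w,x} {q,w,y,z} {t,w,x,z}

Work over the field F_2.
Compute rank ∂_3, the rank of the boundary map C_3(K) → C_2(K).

n_0=8 n_1=26 n_2=37 n_3=13  [Z2]
∂1: piv[en,eq,et,ew,ex,ey,ez] rk=7  ker:nq,nt,nw,nx,ny,nz,qt,qw,qx,qy,qz,tw,tx,tz,wx,wy,wz,xz,yz
∂2: piv[enq,ent,enx,eny,enz,eqt,eqx,eqy,eqz,etw,etx,etz,ewx,ewz,exz,eyz,nqw,nwx,nwy] rk=19  ker:nqt,nqx,nqy,ntx,nwz,nyz,qtw,qtx,qtz,qwx,qwy,qwz,qyz,twx,twz,txz,wxz,wyz
∂3: piv[enqt,enqx,entx,eqtx,etwx,etwz,etxz,ewxz,nqwy,qtwx,qwyz] rk=11  ker:nqtx,twxz
rk∂_3=11

rank∂_3=11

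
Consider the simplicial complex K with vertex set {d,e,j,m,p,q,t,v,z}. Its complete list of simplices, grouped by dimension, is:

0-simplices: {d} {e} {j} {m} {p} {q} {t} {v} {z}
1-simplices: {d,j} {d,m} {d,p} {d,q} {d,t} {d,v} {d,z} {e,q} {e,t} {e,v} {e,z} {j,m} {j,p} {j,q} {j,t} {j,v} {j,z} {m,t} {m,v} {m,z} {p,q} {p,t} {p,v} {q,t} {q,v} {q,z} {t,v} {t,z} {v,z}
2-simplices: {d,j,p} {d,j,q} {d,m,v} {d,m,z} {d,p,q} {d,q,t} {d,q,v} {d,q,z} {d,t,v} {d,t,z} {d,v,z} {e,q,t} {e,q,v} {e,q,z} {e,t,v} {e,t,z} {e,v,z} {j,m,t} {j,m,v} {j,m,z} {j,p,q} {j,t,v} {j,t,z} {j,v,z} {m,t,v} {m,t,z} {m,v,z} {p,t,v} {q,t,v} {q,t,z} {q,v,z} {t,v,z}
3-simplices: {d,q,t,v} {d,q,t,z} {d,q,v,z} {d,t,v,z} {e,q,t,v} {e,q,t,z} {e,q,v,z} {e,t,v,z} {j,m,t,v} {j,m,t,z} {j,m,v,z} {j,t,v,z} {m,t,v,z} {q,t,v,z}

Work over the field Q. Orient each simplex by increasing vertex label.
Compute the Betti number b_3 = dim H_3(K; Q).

b_3=3

n_0=9 n_1=29 n_2=32 n_3=14  [Q]
∂1: piv[dj,dm,dp,dq,dt,dv,dz,eq] rk=8  ker:et,ev,ez,jm,jp,jq,jt,jv,jz,mt,mv,mz,pq,pt,pv,qt,qv,qz,tv,tz,vz
∂2: piv[djp,djq,dmv,dmz,dpq,dqt,dqv,dqz,dtv,dtz,dvz,eqt,eqv,eqz,jmt,jmv,jmz,jtv,ptv] rk=19  ker:etv,etz,evz,jpq,jtz,jvz,mtv,mtz,mvz,qtv,qtz,qvz,tvz
∂3: piv[dqtv,dqtz,dqvz,dtvz,eqtv,eqtz,eqvz,jmtv,jmtz,jmvz,jtvz] rk=11  ker:etvz,mtvz,qtvz
b_3=(14−11)−0=3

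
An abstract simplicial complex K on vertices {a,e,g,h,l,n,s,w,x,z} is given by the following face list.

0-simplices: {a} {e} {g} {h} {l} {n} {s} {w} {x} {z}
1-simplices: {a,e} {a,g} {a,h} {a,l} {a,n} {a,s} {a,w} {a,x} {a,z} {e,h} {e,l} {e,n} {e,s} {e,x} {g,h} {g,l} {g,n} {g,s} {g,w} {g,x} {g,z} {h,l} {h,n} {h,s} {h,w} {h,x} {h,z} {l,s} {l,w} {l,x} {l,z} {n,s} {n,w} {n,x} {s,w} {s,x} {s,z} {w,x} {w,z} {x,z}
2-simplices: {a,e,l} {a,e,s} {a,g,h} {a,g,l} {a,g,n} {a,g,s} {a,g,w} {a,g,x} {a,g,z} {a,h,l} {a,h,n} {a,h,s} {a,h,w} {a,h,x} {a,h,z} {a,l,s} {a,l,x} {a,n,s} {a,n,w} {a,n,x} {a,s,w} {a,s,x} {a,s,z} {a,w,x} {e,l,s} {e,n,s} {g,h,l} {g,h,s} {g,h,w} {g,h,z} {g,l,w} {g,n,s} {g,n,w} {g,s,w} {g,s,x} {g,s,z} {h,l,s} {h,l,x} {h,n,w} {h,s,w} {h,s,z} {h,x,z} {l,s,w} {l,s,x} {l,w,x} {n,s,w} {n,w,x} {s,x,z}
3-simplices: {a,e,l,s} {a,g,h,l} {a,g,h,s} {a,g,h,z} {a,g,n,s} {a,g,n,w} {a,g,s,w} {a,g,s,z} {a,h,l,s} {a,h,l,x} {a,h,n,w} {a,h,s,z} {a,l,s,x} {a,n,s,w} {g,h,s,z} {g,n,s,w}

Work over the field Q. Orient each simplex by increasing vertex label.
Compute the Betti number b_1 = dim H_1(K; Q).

n_0=10 n_1=40 n_2=48 n_3=16  [Q]
∂1: piv[ae,ag,ah,al,an,as,aw,ax,az] rk=9  ker:eh,el,en,es,ex,gh,gl,gn,gs,gw,gx,gz,hl,hn,hs,hw,hx,hz,ls,lw,lx,lz,ns,nw,nx,sw,sx,sz,wx,wz,xz
∂2: piv[ael,aes,agh,agl,agn,ags,agw,agx,agz,ahl,ahn,ahs,ahw,ahx,ahz,als,alx,ans,anw,anx,asw,asx,asz,awx,ens,glw,hxz] rk=27  ker:els,ghl,ghs,ghw,ghz,gns,gnw,gsw,gsx,gsz,hls,hlx,hnw,hsw,hsz,lsw,lsx,lwx,nsw,nwx,sxz
∂3: piv[aels,aghl,aghs,aghz,agns,agnw,agsw,agsz,ahls,ahlx,ahnw,ahsz,alsx,answ] rk=14  ker:ghsz,gnsw
b_1=(40−9)−27=4

b_1=4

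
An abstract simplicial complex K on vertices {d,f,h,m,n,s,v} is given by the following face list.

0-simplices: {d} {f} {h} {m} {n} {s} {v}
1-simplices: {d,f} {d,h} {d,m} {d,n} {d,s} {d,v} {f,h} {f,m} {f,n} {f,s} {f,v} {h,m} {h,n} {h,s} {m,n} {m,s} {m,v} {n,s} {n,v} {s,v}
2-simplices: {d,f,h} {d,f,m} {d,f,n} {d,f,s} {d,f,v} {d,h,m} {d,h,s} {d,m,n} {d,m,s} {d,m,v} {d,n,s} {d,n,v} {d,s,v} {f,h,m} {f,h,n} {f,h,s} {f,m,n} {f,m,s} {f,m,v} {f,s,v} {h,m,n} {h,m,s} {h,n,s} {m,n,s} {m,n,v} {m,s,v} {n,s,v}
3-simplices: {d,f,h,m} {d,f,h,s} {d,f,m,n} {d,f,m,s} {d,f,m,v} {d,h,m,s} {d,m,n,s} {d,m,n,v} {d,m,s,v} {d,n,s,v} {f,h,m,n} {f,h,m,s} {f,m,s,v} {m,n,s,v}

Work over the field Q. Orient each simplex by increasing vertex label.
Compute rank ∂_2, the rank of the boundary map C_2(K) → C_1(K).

rank∂_2=14

n_0=7 n_1=20 n_2=27 n_3=14  [Q]
∂1: piv[df,dh,dm,dn,ds,dv] rk=6  ker:fh,fm,fn,fs,fv,hm,hn,hs,mn,ms,mv,ns,nv,sv
∂2: piv[dfh,dfm,dfn,dfs,dfv,dhm,dhs,dmn,dms,dmv,dns,dnv,dsv,fhn] rk=14  ker:fhm,fhs,fmn,fms,fmv,fsv,hmn,hms,hns,mns,mnv,msv,nsv
∂3: piv[dfhm,dfhs,dfmn,dfms,dfmv,dhms,dmns,dmnv,dmsv,dnsv,fhmn,fmsv] rk=12  ker:fhms,mnsv
rk∂_2=14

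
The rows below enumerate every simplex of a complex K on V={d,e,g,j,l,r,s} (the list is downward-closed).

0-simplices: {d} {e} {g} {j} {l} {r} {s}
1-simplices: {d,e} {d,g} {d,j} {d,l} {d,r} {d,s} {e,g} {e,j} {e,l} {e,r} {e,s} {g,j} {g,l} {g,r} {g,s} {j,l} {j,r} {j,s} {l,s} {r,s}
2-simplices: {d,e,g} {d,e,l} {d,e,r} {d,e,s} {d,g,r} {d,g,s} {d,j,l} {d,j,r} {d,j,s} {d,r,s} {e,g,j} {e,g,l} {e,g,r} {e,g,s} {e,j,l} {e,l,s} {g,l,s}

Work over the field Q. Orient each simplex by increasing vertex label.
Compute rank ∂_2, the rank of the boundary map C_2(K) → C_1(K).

rank∂_2=14

n_0=7 n_1=20 n_2=17  [Q]
∂1: piv[de,dg,dj,dl,dr,ds] rk=6  ker:eg,ej,el,er,es,gj,gl,gr,gs,jl,jr,js,ls,rs
∂2: piv[deg,del,der,des,dgr,dgs,djl,djr,djs,drs,egj,egl,ejl,els] rk=14  ker:egr,egs,gls
rk∂_2=14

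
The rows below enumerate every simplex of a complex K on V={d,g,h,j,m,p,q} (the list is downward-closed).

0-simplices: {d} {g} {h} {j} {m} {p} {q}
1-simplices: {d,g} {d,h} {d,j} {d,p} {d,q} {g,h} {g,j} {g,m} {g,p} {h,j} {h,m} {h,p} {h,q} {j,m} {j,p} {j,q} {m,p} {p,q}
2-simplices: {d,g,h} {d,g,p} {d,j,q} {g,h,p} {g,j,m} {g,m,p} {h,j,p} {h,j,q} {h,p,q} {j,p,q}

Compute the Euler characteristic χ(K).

χ(K)=-1

n_0=7 n_1=18 n_2=10
χ=+7−18+10=-1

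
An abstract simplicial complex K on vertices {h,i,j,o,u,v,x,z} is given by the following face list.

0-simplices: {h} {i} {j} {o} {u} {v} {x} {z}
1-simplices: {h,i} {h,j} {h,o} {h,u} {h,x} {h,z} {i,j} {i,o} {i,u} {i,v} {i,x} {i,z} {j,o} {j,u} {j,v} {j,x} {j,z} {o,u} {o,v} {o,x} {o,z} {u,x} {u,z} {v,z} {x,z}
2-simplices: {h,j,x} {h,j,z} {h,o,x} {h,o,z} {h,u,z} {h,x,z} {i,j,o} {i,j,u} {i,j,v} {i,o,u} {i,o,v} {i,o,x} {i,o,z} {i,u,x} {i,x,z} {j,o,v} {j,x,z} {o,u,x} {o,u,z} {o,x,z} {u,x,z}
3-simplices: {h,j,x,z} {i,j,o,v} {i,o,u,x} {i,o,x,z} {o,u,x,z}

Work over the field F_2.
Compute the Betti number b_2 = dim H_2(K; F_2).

b_2=1

n_0=8 n_1=25 n_2=21 n_3=5  [Z2]
∂1: piv[hi,hj,ho,hu,hx,hz,iv] rk=7  ker:ij,io,iu,ix,iz,jo,ju,jv,jx,jz,ou,ov,ox,oz,ux,uz,vz,xz
∂2: piv[hjx,hjz,hox,hoz,huz,hxz,ijo,iju,ijv,iou,iov,iox,ioz,iux,ouz] rk=15  ker:ixz,jov,jxz,oux,oxz,uxz
∂3: piv[hjxz,ijov,ioux,ioxz,ouxz] rk=5
b_2=(21−15)−5=1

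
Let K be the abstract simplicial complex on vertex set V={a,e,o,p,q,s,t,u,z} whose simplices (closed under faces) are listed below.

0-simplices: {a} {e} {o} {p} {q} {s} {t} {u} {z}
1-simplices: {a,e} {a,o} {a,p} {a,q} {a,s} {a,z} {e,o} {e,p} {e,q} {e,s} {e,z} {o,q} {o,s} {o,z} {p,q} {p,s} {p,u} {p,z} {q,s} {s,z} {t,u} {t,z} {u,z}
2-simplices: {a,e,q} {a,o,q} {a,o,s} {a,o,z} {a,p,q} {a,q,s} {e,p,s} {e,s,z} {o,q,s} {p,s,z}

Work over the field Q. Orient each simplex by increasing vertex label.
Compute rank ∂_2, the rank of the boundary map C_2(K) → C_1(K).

rank∂_2=9

n_0=9 n_1=23 n_2=10  [Q]
∂1: piv[ae,ao,ap,aq,as,az,pu,tu] rk=8  ker:eo,ep,eq,es,ez,oq,os,oz,pq,ps,pz,qs,sz,tz,uz
∂2: piv[aeq,aoq,aos,aoz,apq,aqs,eps,esz,psz] rk=9  ker:oqs
rk∂_2=9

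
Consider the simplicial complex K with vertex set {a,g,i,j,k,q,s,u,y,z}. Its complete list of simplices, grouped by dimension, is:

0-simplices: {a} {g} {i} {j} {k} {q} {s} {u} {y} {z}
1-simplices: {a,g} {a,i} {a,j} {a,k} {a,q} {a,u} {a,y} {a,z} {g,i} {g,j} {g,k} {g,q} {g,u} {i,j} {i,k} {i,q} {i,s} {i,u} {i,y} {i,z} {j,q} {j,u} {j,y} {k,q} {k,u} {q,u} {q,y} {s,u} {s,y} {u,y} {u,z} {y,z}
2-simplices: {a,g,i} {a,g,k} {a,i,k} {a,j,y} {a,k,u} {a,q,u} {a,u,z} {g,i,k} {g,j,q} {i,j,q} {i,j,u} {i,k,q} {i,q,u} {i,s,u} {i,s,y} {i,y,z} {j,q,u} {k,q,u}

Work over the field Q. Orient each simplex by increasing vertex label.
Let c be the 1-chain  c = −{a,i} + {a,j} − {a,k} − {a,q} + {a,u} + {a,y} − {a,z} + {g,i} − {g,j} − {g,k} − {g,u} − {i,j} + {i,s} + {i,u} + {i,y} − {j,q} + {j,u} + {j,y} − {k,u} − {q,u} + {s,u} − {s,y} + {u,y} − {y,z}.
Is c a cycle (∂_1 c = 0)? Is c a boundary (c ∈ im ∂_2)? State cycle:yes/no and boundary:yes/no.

n_0=10 n_1=32 n_2=18  [Q]
∂1: piv[ag,ai,aj,ak,aq,au,ay,az,is] rk=9  ker:gi,gj,gk,gq,gu,ij,ik,iq,iu,iy,iz,jq,ju,jy,kq,ku,qu,qy,su,sy,uy,uz,yz
∂2: piv[agi,agk,aik,ajy,aku,aqu,auz,gjq,ijq,iju,ikq,iqu,isu,isy,iyz,kqu] rk=16  ker:gik,jqu
∂1c = {a} + 2·{g} − 2·{i} − 2·{j} − {k} − {q} + {s} + 4·{y} − 2·{z}

cycle:no boundary:no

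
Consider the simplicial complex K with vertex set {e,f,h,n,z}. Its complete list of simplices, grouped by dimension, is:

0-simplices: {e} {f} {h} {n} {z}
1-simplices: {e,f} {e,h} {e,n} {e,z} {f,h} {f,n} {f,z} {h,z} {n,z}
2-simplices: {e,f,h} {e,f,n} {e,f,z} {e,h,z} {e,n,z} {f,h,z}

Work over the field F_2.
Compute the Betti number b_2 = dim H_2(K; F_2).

n_0=5 n_1=9 n_2=6  [Z2]
∂1: piv[ef,eh,en,ez] rk=4  ker:fh,fn,fz,hz,nz
∂2: piv[efh,efn,efz,ehz,enz] rk=5  ker:fhz
b_2=(6−5)−0=1

b_2=1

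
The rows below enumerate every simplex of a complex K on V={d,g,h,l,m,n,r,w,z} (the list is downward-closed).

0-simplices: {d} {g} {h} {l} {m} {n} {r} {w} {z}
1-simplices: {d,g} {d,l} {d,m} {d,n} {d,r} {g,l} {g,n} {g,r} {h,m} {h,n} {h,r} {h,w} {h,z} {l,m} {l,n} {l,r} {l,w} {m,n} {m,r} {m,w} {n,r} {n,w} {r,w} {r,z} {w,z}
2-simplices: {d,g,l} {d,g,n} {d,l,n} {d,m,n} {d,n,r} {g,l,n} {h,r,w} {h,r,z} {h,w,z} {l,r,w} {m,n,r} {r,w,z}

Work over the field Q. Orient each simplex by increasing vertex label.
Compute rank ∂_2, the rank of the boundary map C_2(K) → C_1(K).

rank∂_2=10

n_0=9 n_1=25 n_2=12  [Q]
∂1: piv[dg,dl,dm,dn,dr,hm,hw,hz] rk=8  ker:gl,gn,gr,hn,hr,lm,ln,lr,lw,mn,mr,mw,nr,nw,rw,rz,wz
∂2: piv[dgl,dgn,dln,dmn,dnr,hrw,hrz,hwz,lrw,mnr] rk=10  ker:gln,rwz
rk∂_2=10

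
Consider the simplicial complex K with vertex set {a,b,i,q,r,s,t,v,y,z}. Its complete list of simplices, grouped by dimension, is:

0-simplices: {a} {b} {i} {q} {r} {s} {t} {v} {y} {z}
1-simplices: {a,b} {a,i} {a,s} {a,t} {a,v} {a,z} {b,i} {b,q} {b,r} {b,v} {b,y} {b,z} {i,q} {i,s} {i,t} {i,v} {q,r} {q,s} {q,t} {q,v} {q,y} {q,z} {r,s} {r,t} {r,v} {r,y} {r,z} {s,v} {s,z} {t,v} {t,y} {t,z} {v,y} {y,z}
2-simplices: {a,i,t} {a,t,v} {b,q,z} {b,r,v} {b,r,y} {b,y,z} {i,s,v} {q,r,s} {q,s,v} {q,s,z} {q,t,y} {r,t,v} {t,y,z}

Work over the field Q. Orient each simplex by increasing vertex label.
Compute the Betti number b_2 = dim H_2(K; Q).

b_2=0

n_0=10 n_1=34 n_2=13  [Q]
∂1: piv[ab,ai,as,at,av,az,bq,br,by] rk=9  ker:bi,bv,bz,iq,is,it,iv,qr,qs,qt,qv,qy,qz,rs,rt,rv,ry,rz,sv,sz,tv,ty,tz,vy,yz
∂2: piv[ait,atv,bqz,brv,bry,byz,isv,qrs,qsv,qsz,qty,rtv,tyz] rk=13
b_2=(13−13)−0=0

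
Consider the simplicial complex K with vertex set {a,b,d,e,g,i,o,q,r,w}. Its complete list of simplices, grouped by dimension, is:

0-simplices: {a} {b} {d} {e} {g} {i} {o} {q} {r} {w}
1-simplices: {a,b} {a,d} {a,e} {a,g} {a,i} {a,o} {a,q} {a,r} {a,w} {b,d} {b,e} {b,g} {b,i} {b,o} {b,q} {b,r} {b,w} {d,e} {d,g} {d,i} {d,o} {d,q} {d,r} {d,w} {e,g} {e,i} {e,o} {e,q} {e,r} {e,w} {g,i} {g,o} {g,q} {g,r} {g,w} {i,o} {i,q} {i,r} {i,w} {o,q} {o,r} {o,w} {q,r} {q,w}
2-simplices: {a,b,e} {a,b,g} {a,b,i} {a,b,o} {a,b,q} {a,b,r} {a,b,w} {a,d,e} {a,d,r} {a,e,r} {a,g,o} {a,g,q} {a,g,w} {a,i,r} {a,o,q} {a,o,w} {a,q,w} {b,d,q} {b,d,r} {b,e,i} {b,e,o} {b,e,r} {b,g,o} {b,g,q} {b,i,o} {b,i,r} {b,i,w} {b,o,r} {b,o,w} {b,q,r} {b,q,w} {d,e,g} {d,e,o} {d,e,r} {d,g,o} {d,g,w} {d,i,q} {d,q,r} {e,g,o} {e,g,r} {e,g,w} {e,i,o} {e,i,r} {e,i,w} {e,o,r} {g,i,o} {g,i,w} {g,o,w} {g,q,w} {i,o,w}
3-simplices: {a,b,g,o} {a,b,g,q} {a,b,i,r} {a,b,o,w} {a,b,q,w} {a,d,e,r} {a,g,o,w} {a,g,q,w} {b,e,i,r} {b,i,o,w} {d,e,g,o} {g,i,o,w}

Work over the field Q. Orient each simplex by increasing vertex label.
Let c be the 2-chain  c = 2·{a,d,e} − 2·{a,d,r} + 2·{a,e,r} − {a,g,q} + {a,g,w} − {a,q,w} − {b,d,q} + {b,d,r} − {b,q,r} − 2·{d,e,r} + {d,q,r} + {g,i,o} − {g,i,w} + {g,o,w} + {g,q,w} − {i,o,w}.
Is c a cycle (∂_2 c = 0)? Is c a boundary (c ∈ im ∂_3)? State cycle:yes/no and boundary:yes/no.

cycle:yes boundary:no

n_0=10 n_1=44 n_2=50 n_3=12  [Q]
∂1: piv[ab,ad,ae,ag,ai,ao,aq,ar,aw] rk=9  ker:bd,be,bg,bi,bo,bq,br,bw,de,dg,di,do,dq,dr,dw,eg,ei,eo,eq,er,ew,gi,go,gq,gr,gw,io,iq,ir,iw,oq,or,ow,qr,qw
∂2: piv[abe,abg,abi,abo,abq,abr,abw,ade,adr,aer,ago,agq,agw,air,aoq,aow,aqw,bdq,bdr,bei,beo,bio,biw,bor,bqr,deg,deo,dgo,dgw,diq,egr,egw,gio] rk=33  ker:ber,bgo,bgq,bir,bow,bqw,der,dqr,ego,eio,eir,eiw,eor,giw,gow,gqw,iow
∂3: piv[abgo,abgq,abir,abow,abqw,ader,agow,agqw,beir,biow,dego,giow] rk=12
∂2c = 0
c vs im∂3: residual ≠ 0 ⇒ not boundary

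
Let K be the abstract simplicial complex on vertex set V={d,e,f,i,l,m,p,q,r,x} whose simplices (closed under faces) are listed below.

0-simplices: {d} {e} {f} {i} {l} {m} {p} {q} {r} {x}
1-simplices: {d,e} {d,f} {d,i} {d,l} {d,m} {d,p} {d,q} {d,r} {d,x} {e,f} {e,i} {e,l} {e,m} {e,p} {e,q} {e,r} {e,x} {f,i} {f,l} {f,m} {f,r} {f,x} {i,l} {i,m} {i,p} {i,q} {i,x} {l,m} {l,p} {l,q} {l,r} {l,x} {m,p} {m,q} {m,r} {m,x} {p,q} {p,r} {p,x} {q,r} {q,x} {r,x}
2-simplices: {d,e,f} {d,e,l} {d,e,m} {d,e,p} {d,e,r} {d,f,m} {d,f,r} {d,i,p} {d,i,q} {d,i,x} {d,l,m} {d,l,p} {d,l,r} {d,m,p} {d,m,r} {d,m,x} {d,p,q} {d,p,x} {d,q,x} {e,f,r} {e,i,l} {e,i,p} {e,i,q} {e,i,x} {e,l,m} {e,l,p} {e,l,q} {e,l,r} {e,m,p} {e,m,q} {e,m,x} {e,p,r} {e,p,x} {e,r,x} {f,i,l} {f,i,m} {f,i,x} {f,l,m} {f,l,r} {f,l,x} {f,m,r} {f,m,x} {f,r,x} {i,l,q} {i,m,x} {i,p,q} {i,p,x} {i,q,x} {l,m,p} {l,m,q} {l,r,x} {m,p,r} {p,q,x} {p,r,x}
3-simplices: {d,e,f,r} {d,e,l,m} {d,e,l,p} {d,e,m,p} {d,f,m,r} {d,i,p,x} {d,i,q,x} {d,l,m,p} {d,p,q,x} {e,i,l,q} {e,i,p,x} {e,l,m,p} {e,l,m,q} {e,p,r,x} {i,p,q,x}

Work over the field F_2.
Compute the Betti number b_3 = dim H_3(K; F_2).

n_0=10 n_1=42 n_2=54 n_3=15  [Z2]
∂1: piv[de,df,di,dl,dm,dp,dq,dr,dx] rk=9  ker:ef,ei,el,em,ep,eq,er,ex,fi,fl,fm,fr,fx,il,im,ip,iq,ix,lm,lp,lq,lr,lx,mp,mq,mr,mx,pq,pr,px,qr,qx,rx
∂2: piv[def,del,dem,dep,der,dfm,dfr,dip,diq,dix,dlm,dlp,dlr,dmp,dmr,dmx,dpq,dpx,dqx,eil,eip,eiq,eix,elq,emq,epr,erx,fil,fim,fix,flm,flx] rk=32  ker:efr,elm,elp,elr,emp,emx,epx,flr,fmr,fmx,frx,ilq,imx,ipq,ipx,iqx,lmp,lmq,lrx,mpr,pqx,prx
∂3: piv[defr,delm,delp,demp,dfmr,dipx,diqx,dlmp,dpqx,eilq,eipx,elmq,eprx,ipqx] rk=14  ker:elmp
b_3=(15−14)−0=1

b_3=1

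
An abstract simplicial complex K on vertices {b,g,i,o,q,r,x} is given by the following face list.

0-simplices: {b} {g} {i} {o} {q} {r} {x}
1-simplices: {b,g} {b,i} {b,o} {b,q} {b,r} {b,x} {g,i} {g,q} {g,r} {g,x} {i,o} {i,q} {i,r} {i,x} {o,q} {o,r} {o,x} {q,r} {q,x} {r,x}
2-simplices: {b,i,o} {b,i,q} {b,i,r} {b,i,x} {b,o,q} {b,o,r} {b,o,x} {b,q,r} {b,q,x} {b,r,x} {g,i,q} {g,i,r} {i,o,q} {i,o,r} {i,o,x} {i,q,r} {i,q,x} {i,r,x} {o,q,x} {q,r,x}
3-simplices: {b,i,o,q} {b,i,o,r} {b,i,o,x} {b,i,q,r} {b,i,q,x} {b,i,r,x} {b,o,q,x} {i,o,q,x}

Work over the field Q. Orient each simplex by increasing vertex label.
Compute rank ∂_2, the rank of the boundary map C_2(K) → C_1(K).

rank∂_2=12

n_0=7 n_1=20 n_2=20 n_3=8  [Q]
∂1: piv[bg,bi,bo,bq,br,bx] rk=6  ker:gi,gq,gr,gx,io,iq,ir,ix,oq,or,ox,qr,qx,rx
∂2: piv[bio,biq,bir,bix,boq,bor,box,bqr,bqx,brx,giq,gir] rk=12  ker:ioq,ior,iox,iqr,iqx,irx,oqx,qrx
∂3: piv[bioq,bior,biox,biqr,biqx,birx,boqx] rk=7  ker:ioqx
rk∂_2=12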